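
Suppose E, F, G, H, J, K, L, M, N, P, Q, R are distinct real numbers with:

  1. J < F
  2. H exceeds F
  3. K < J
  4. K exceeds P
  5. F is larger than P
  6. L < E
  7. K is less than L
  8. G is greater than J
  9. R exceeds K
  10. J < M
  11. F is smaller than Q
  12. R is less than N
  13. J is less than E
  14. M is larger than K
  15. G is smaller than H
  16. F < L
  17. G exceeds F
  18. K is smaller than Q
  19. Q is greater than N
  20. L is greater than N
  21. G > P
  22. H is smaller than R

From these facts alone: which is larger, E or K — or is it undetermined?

K < J and J < F give K < F.
Then F < G extends the chain to G.
With G < H: K < J < F < G < H.
Then H < R extends the chain to R.
Then R < N extends the chain to N.
Then N < L extends the chain to L.
With L < E: K < J < F < G < H < R < N < L < E.
So E is larger.

E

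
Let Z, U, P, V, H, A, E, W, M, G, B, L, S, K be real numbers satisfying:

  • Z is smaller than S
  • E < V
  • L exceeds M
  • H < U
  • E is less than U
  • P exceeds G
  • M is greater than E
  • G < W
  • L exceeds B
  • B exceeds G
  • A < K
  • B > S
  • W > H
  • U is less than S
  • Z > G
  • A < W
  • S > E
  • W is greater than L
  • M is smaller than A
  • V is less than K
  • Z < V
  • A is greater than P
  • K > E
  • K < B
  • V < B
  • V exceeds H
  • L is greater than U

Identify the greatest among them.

W

Chaining downward from W: directly below it, G, H, A, L; then P, M, U, B; then E, V, S, K; then Z.
That covers every other element, and nothing is given above W, so W is the greatest.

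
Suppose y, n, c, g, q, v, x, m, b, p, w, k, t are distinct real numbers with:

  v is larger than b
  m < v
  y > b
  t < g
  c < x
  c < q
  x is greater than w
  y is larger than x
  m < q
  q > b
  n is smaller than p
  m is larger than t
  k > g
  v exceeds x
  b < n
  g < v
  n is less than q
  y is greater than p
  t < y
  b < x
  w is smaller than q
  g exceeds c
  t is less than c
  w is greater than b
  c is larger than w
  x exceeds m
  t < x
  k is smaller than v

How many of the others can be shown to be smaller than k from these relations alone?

5

The elements the relations force below k are t, b, w, c, g — no chain reaches any other.
That is 5.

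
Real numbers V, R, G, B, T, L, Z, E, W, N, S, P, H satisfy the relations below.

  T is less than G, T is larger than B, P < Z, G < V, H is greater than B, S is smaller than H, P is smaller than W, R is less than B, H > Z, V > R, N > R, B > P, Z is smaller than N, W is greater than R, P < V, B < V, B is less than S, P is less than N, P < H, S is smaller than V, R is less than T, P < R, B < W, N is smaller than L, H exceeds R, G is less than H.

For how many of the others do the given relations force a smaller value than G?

Directly below G: T.
One step further: R, B (3 so far).
One step further: P (4 so far).
Nothing else is reachable below G; 4 in all.

4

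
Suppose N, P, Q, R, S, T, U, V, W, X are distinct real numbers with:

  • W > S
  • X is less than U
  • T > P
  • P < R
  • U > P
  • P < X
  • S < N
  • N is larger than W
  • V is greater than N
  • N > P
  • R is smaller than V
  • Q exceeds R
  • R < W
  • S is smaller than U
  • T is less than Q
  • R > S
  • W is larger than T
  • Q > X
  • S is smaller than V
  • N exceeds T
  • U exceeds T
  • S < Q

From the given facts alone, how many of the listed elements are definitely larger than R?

4

Directly above R: W, V, Q.
One step further: N (4 so far).
Nothing else is reachable above R; 4 in all.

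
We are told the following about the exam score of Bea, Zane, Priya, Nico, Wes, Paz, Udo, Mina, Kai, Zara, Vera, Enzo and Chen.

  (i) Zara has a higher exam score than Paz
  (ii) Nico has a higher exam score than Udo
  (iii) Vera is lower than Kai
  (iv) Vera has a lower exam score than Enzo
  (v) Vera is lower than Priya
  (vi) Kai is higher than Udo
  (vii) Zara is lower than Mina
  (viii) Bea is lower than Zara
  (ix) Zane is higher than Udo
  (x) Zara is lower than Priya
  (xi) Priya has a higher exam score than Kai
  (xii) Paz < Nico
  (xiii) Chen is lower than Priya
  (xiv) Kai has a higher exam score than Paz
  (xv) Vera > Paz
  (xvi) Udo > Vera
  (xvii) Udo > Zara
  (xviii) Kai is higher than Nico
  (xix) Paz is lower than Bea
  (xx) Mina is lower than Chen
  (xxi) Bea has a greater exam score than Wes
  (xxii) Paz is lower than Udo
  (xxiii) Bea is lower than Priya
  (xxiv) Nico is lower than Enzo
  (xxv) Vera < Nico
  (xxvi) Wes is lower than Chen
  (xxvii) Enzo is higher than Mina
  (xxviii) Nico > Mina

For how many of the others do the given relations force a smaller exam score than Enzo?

8

From Enzo the given relations immediately reach Vera, Mina, Nico.
From those, Paz, Zara, Udo — 6 in total.
From those, Bea — 7 in total.
From those, Wes — 8 in total.
Nothing else is reachable below Enzo; 8 in all.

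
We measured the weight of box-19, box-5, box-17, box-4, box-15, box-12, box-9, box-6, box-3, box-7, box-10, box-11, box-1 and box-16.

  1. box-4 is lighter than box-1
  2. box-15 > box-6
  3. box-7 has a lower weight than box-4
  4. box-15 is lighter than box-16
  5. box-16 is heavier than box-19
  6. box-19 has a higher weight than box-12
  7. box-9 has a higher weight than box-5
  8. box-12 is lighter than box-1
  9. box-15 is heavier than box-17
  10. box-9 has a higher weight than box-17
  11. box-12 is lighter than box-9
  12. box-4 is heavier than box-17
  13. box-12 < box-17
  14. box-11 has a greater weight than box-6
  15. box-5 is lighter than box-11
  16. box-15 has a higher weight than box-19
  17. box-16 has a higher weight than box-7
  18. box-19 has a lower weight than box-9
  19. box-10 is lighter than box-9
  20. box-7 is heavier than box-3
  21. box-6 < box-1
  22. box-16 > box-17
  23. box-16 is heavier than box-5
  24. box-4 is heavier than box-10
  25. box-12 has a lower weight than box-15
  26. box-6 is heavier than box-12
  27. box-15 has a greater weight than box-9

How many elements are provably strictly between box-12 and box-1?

Chaining upward from box-12 reaches: box-17, box-4, box-19, box-9, box-6, box-11, box-15, box-16.
Chaining downward from box-1 reaches: box-10, box-3, box-17, box-7, box-4, box-6.
Strictly between box-12 and box-1 are those in both lists: box-17, box-4, box-6 — 3 elements.

3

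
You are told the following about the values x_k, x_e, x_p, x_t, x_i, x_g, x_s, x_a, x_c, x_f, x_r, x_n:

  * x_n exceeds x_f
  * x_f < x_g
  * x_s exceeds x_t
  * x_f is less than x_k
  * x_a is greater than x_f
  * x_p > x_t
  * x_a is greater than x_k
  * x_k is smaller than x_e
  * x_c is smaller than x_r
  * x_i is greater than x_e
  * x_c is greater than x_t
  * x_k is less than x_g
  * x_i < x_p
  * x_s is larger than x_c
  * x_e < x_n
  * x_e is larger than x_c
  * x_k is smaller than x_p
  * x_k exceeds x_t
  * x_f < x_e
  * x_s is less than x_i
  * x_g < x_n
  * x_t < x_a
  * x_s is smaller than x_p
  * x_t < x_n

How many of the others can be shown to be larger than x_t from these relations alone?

The elements the relations force above x_t are x_c, x_k, x_e, x_g, x_n, x_s, x_r, x_i, x_a, x_p — no chain reaches any other.
That is 10.

10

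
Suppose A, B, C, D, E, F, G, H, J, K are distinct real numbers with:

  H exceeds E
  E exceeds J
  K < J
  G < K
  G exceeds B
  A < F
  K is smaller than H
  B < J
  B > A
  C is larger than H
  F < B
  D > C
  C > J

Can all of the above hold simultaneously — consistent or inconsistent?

Every relation is compatible with A < F < B < G < K < J < E < H < C < D; the set is consistent.

consistent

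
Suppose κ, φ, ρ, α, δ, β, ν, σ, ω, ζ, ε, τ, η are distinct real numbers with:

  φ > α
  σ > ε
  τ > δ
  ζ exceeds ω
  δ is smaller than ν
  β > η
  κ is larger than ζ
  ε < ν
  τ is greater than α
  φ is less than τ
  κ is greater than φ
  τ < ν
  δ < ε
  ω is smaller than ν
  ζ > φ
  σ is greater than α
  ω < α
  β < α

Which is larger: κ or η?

κ

η < β and β < α give η < α.
Then α < φ extends the chain to φ.
With φ < ζ: η < β < α < φ < ζ.
With ζ < κ: η < β < α < φ < ζ < κ.
So η < κ; κ is the larger of the two.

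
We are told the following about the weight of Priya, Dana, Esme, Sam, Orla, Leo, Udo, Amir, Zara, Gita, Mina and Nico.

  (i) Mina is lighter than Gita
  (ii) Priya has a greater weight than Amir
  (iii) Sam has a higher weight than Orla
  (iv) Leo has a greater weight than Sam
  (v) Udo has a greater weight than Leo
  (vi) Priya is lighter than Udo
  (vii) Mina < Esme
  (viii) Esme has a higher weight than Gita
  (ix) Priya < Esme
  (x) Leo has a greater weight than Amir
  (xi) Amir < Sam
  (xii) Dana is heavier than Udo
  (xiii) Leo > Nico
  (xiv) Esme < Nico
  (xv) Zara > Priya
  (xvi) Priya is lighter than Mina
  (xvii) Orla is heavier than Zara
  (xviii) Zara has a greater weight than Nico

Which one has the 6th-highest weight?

Zara

Chaining the given pairs: Amir < Priya < Mina < Gita < Esme < Nico < Zara < Orla < Sam < Leo < Udo < Dana.
Counting 6 from the largest end gives Zara.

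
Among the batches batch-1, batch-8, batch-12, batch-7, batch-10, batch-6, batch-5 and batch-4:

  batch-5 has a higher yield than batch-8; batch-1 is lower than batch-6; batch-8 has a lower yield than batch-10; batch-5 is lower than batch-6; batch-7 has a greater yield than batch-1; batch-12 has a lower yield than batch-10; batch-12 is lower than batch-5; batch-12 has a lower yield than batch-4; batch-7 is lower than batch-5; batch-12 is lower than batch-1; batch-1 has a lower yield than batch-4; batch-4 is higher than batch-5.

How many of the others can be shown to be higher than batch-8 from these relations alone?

From batch-8 the given relations immediately reach batch-10, batch-5.
From those, batch-4, batch-6 — 4 in total.
Nothing else is reachable above batch-8; 4 in all.

4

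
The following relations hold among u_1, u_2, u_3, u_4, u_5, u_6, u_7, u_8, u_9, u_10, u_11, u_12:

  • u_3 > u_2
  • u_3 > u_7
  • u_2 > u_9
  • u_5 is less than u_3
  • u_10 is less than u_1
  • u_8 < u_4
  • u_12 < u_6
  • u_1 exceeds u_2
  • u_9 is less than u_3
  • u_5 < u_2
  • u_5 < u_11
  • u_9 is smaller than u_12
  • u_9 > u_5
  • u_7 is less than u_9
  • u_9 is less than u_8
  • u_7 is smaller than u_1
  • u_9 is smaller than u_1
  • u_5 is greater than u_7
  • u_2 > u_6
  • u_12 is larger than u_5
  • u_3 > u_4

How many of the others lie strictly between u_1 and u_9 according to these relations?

3

The relations place u_9 below u_1. An element lies strictly between them when it is forced above u_9 and also forced below u_1.
Above u_9: {u_12, u_6, u_8, u_4, u_2, u_3}. Below u_1: {u_7, u_10, u_5, u_12, u_6, u_2}.
Intersection: {u_12, u_6, u_2} — 3.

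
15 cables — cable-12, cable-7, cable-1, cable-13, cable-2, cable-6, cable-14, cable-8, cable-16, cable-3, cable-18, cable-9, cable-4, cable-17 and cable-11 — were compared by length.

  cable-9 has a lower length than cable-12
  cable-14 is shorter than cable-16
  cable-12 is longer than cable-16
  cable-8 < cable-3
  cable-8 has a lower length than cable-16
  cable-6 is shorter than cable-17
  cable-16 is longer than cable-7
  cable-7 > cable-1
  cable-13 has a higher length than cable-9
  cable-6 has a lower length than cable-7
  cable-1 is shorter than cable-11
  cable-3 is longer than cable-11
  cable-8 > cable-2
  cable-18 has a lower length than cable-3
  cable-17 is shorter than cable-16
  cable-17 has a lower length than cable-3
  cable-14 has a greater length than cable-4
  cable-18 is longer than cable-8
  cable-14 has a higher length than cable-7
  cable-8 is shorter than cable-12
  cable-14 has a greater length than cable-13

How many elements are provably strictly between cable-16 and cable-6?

Chaining upward from cable-6 reaches: cable-7, cable-17, cable-14, cable-3, cable-12.
Chaining downward from cable-16 reaches: cable-1, cable-9, cable-2, cable-7, cable-8, cable-13, cable-4, cable-17, cable-14.
Strictly between cable-6 and cable-16 are those in both lists: cable-7, cable-17, cable-14 — 3 elements.

3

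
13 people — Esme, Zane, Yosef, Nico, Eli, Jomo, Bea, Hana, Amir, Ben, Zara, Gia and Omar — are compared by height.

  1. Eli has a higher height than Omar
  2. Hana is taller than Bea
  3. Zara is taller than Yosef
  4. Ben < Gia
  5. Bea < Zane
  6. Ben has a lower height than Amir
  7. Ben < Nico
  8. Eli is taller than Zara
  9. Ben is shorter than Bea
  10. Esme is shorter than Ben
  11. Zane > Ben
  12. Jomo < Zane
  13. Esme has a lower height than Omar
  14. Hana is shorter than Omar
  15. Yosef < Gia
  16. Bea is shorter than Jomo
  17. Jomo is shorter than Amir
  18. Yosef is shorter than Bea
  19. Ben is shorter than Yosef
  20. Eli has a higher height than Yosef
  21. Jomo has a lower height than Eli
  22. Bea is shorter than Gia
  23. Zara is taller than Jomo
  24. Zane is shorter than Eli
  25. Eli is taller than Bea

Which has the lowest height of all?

Esme

Ben is not least since Esme < Ben; Yosef is not least since Ben < Yosef; Bea is not least since Ben < Bea; Jomo is not least since Bea < Jomo; Gia is not least since Yosef < Gia; Hana is not least since Bea < Hana; Zane is not least since Bea < Zane; Omar is not least since Esme < Omar; Zara is not least since Jomo < Zara; Amir is not least since Jomo < Amir; Eli is not least since Zara < Eli; Nico is not least since Ben < Nico.
Only Esme has nothing below it, so Esme is the lowest height.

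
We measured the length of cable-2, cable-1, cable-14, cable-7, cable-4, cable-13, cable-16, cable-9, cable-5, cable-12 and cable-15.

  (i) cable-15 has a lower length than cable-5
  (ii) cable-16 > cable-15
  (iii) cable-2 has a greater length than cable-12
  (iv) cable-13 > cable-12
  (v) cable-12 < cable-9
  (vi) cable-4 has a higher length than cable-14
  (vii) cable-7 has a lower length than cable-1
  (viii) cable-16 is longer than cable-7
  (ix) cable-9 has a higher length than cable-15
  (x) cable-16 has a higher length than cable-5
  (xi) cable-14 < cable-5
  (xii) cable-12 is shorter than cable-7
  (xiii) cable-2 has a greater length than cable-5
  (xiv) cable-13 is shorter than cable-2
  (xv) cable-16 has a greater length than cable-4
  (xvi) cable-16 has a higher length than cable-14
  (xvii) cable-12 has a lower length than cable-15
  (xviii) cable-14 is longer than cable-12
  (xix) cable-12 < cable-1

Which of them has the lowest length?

cable-12

cable-15 is not least since cable-12 < cable-15; cable-14 is not least since cable-12 < cable-14; cable-4 is not least since cable-14 < cable-4; cable-7 is not least since cable-12 < cable-7; cable-5 is not least since cable-14 < cable-5; cable-13 is not least since cable-12 < cable-13; cable-9 is not least since cable-12 < cable-9; cable-16 is not least since cable-14 < cable-16; cable-2 is not least since cable-5 < cable-2; cable-1 is not least since cable-12 < cable-1.
Only cable-12 has nothing below it, so cable-12 is the lowest length.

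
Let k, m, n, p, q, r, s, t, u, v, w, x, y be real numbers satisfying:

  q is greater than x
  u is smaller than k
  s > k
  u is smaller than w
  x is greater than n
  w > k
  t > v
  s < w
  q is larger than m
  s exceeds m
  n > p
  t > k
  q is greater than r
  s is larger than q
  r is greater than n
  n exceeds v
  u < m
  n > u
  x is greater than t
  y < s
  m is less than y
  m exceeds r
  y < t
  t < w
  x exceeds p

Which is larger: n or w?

The relevant relations are n < r; r < m; m < y; y < t; t < x; x < q; q < s; s < w.
Chaining these gives n < r < m < y < t < x < q < s < w.
So n < w; w is the larger of the two.

w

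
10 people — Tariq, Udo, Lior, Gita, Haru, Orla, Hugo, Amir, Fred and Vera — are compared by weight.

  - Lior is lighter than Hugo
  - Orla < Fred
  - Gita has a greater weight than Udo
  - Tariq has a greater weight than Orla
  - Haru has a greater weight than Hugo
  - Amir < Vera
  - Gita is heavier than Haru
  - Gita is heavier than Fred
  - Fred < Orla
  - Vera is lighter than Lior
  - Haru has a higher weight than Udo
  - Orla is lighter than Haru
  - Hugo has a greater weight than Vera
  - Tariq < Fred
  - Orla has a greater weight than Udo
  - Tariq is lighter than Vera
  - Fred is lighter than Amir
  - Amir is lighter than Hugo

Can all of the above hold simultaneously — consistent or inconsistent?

We have Fred < Orla stated directly, yet also Orla < Tariq < Fred by chaining the others — so Orla < Fred. Contradiction.

inconsistent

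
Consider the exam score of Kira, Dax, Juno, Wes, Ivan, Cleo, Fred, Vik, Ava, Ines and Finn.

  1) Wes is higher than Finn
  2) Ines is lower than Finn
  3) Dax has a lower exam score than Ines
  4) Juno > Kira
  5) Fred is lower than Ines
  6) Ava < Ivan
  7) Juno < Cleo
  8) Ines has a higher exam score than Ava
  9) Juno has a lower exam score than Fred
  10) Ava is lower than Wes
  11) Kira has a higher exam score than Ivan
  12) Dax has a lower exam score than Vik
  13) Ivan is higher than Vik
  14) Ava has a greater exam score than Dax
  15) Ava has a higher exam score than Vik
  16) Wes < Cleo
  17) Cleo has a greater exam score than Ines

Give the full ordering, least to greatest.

Nothing is placed below Dax, so it is least; from there Dax < Vik; Vik < Ava; Ava < Ivan; Ivan < Kira; Kira < Juno; Juno < Fred; Fred < Ines; Ines < Finn; Finn < Wes; Wes < Cleo, each given directly.

Dax < Vik < Ava < Ivan < Kira < Juno < Fred < Ines < Finn < Wes < Cleo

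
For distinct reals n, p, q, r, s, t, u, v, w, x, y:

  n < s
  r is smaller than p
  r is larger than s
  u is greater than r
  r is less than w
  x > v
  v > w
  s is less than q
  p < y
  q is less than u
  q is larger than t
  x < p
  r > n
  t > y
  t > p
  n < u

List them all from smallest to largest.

The consecutive links are each given: n < s; s < r; r < w; w < v; v < x; x < p; p < y; y < t; t < q; q < u.

n < s < r < w < v < x < p < y < t < q < u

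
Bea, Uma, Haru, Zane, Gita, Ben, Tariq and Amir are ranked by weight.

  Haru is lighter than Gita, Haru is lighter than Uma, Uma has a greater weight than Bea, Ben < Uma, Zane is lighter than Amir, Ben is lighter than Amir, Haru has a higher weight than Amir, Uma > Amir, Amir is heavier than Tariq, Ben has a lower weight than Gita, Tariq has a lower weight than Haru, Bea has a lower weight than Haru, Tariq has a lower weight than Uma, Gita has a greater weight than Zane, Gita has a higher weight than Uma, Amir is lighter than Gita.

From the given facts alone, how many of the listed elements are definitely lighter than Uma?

6

Directly below Uma: Tariq, Ben, Bea, Amir, Haru.
One step further: Zane (6 so far).
Nothing else is reachable below Uma; 6 in all.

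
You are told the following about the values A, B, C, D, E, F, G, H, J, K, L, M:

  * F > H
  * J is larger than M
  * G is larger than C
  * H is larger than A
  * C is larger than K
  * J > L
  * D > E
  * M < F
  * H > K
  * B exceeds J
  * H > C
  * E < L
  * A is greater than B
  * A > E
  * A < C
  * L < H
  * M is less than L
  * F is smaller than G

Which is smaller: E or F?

E

E < L and L < J give E < J.
Then J < B extends the chain to B.
With B < A: E < L < J < B < A.
Then A < C extends the chain to C.
Then C < H extends the chain to H.
Then H < F extends the chain to F.
So E < F; E is the smaller of the two.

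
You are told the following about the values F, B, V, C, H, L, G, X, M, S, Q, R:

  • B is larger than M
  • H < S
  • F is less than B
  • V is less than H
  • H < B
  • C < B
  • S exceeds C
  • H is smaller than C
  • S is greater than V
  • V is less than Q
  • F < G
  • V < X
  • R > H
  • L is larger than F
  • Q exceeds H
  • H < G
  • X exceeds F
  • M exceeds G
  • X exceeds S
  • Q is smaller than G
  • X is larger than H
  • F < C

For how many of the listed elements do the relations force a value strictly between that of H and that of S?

1

The relations place H below S. An element lies strictly between them when it is forced above H and also forced below S.
Above H: {Q, R, G, M, C, B, X}. Below S: {V, F, C}.
Intersection: {C} — 1.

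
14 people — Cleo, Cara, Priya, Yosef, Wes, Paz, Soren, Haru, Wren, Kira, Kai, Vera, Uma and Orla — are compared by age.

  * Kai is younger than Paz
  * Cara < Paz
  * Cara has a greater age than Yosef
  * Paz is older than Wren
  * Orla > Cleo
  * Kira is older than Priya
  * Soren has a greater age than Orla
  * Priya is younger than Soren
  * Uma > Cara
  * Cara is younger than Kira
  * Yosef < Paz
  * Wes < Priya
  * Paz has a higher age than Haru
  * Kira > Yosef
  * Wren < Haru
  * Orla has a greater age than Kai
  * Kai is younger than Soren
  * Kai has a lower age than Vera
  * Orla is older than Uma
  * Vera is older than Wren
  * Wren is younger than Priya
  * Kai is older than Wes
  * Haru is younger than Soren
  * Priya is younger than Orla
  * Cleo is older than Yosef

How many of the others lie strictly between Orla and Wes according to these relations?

Chaining upward from Wes reaches: Kai, Priya, Kira, Paz, Vera, Soren.
Chaining downward from Orla reaches: Yosef, Cara, Cleo, Uma, Kai, Wren, Priya.
Strictly between Wes and Orla are those in both lists: Kai, Priya — 2 elements.

2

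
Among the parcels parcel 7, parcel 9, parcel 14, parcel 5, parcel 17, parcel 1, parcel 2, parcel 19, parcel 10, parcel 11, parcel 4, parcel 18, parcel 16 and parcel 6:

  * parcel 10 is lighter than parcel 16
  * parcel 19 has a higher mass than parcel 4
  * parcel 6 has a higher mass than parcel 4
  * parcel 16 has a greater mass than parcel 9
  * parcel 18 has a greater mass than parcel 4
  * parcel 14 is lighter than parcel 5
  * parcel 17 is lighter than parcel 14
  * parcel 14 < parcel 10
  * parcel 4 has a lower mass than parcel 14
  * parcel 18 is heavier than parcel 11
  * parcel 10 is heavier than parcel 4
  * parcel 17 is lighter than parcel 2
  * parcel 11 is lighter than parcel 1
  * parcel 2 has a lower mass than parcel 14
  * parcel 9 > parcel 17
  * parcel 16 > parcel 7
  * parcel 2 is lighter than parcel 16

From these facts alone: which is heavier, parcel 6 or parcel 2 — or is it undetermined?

undetermined

Following every chain through parcel 2: above parcel 2 we get parcel 14, parcel 5, parcel 10, parcel 16; below parcel 2 we get parcel 17.
parcel 6 is not reached, and no chain runs the other way from parcel 6 to parcel 2.
So the given relations leave the order of parcel 2 and parcel 6 undetermined.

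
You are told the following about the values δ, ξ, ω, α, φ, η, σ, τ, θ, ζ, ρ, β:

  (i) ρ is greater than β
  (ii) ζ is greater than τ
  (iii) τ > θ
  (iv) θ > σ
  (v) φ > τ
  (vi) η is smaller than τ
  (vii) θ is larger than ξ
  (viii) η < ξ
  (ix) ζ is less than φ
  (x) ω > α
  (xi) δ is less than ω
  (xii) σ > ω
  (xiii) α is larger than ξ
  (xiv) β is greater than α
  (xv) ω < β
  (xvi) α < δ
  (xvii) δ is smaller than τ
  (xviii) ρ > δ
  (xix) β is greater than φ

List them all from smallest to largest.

η < ξ < α < δ < ω < σ < θ < τ < ζ < φ < β < ρ

Each adjacent pair is fixed by a given relation: η < ξ; ξ < α; α < δ; δ < ω; ω < σ; σ < θ; θ < τ; τ < ζ; ζ < φ; φ < β; β < ρ. Chaining them end to end gives the full order.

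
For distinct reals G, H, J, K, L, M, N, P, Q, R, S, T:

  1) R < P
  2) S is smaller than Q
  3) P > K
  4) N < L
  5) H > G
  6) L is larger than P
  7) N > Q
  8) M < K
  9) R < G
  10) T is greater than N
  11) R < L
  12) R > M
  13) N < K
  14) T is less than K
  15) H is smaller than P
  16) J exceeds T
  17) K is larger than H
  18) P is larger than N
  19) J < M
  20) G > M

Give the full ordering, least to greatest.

S < Q < N < T < J < M < R < G < H < K < P < L

The consecutive links are each given: S < Q; Q < N; N < T; T < J; J < M; M < R; R < G; G < H; H < K; K < P; P < L.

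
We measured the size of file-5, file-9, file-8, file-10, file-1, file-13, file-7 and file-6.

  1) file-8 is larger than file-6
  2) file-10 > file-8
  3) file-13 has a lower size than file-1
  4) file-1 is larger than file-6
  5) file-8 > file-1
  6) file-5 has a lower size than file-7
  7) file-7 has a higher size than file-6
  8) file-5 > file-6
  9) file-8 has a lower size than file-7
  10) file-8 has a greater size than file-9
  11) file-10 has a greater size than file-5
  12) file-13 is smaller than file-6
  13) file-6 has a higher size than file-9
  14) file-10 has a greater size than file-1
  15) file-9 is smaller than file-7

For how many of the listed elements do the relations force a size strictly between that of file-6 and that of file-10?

Chaining upward from file-6 reaches: file-1, file-5, file-8, file-7.
Chaining downward from file-10 reaches: file-13, file-9, file-1, file-5, file-8.
Strictly between file-6 and file-10 are those in both lists: file-1, file-5, file-8 — 3 elements.

3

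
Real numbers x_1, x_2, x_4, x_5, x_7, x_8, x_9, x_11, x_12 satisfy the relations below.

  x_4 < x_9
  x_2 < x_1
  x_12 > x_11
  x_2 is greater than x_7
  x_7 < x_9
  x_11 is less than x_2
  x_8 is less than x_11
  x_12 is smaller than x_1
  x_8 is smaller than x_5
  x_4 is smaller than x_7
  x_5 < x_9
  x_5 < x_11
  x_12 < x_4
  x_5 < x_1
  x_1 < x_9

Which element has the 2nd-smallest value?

Piecing the relations together gives one ordering: x_8 < x_5 < x_11 < x_12 < x_4 < x_7 < x_2 < x_1 < x_9.
Counting 2 from the smallest end gives x_5.

x_5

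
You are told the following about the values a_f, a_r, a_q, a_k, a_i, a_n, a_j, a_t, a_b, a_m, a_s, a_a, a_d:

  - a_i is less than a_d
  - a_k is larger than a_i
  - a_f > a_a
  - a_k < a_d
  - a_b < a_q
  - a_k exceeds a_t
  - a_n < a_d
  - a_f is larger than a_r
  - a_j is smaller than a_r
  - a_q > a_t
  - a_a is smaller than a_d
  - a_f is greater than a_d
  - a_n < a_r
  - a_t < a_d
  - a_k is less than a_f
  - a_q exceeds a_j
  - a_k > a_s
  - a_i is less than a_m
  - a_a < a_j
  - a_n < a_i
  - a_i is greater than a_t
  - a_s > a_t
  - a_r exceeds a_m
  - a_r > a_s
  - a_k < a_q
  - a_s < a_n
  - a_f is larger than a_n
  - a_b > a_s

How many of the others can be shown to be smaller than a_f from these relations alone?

10

From a_f the given relations immediately reach a_n, a_k, a_a, a_d, a_r.
From those, a_t, a_s, a_i, a_j, a_m — 10 in total.
Nothing else is reachable below a_f; 10 in all.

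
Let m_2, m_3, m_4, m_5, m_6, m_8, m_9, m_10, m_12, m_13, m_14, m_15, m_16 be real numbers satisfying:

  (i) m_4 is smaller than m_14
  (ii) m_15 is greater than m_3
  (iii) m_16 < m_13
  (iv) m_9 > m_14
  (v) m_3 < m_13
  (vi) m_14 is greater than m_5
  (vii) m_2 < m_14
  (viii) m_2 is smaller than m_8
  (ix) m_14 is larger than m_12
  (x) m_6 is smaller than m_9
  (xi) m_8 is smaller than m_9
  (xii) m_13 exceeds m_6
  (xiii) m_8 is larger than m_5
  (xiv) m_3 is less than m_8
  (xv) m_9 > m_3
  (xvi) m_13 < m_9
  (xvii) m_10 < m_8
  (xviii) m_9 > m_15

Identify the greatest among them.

Chaining downward from m_9: directly below it, m_6, m_3, m_13, m_14, m_15, m_8; then m_16, m_4, m_2, m_10, m_12, m_5.
That covers every other element, and nothing is given above m_9, so m_9 is the greatest.

m_9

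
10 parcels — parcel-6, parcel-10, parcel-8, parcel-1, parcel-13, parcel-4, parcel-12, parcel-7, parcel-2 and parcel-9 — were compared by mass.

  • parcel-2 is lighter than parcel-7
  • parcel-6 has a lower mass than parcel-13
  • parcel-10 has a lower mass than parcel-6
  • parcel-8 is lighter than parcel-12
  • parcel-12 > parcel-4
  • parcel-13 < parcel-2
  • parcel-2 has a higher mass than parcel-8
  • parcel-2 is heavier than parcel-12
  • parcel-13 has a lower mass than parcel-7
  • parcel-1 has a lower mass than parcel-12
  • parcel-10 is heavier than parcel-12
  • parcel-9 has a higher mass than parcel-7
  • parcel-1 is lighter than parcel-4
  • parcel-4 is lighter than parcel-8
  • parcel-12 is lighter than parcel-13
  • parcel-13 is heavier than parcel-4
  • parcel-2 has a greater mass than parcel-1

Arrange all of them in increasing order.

The consecutive links are each given: parcel-1 < parcel-4; parcel-4 < parcel-8; parcel-8 < parcel-12; parcel-12 < parcel-10; parcel-10 < parcel-6; parcel-6 < parcel-13; parcel-13 < parcel-2; parcel-2 < parcel-7; parcel-7 < parcel-9.

parcel-1 < parcel-4 < parcel-8 < parcel-12 < parcel-10 < parcel-6 < parcel-13 < parcel-2 < parcel-7 < parcel-9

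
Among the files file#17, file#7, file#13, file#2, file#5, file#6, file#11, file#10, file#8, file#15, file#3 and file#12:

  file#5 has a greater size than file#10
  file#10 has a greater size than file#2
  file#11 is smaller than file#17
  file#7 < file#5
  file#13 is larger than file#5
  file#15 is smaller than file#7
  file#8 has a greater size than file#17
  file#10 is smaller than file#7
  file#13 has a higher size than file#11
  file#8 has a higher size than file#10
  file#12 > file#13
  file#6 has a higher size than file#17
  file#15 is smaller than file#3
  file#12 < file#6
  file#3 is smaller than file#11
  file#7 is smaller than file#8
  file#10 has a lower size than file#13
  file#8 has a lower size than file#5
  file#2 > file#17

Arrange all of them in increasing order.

Nothing is placed below file#15, so it is least; from there file#15 < file#3; file#3 < file#11; file#11 < file#17; file#17 < file#2; file#2 < file#10; file#10 < file#7; file#7 < file#8; file#8 < file#5; file#5 < file#13; file#13 < file#12; file#12 < file#6, each given directly.

file#15 < file#3 < file#11 < file#17 < file#2 < file#10 < file#7 < file#8 < file#5 < file#13 < file#12 < file#6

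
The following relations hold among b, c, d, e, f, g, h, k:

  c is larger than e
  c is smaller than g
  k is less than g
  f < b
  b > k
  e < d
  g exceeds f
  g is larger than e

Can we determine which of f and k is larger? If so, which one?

undetermined

Following every chain through k: above k we get b, g.
f is not reached, and no chain runs the other way from f to k.
So the given relations leave the order of k and f undetermined.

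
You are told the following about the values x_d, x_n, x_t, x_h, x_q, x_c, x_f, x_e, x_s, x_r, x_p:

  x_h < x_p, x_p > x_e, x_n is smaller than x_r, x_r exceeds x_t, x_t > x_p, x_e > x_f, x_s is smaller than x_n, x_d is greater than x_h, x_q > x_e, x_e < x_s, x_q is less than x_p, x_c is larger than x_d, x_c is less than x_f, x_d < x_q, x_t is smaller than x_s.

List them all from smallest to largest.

x_h < x_d < x_c < x_f < x_e < x_q < x_p < x_t < x_s < x_n < x_r

The consecutive links are each given: x_h < x_d; x_d < x_c; x_c < x_f; x_f < x_e; x_e < x_q; x_q < x_p; x_p < x_t; x_t < x_s; x_s < x_n; x_n < x_r.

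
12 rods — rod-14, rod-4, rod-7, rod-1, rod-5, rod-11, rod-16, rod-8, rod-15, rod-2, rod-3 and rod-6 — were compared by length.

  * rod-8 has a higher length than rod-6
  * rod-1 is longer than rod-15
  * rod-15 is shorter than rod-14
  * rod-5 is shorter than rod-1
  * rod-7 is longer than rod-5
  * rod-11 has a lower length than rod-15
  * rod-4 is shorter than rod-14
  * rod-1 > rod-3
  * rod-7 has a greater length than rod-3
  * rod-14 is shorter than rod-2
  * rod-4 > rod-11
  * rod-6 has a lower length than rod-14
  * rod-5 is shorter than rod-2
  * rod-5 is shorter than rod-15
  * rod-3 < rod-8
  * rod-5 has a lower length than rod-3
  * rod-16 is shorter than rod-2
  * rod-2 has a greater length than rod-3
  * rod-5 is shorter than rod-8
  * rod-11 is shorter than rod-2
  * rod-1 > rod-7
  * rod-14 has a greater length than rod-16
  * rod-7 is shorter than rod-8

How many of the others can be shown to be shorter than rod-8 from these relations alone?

4

From rod-8 the given relations immediately reach rod-5, rod-3, rod-7, rod-6.
Nothing else is reachable below rod-8; 4 in all.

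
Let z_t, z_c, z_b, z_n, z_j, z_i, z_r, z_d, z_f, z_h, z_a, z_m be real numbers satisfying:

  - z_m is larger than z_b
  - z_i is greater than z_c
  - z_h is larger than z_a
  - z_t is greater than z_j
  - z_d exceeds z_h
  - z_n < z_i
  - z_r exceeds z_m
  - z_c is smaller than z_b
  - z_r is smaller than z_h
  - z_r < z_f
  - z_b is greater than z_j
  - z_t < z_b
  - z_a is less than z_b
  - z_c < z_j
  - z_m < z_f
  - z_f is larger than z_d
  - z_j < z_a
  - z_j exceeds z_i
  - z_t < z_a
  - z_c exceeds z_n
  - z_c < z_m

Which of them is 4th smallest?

Chaining the given pairs: z_n < z_c < z_i < z_j < z_t < z_a < z_b < z_m < z_r < z_h < z_d < z_f.
Counting 4 from the smallest end gives z_j.

z_j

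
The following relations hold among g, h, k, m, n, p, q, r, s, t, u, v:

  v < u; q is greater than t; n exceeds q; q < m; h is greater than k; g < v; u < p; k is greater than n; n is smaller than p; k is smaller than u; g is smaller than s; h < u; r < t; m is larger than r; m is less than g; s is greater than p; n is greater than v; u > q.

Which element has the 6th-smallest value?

Piecing the relations together gives one ordering: r < t < q < m < g < v < n < k < h < u < p < s.
The 6th smallest is v.

v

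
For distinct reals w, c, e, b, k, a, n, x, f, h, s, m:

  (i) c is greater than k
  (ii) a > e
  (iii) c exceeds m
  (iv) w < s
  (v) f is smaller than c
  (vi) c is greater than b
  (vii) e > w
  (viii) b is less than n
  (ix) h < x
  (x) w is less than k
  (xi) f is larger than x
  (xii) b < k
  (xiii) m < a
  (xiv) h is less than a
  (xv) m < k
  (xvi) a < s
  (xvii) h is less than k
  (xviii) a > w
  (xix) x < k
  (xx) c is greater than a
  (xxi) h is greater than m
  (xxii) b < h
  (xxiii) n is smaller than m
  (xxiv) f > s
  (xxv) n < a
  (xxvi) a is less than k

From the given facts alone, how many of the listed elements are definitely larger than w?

The elements the relations force above w are e, a, s, k, f, c — no chain reaches any other.
That is 6.

6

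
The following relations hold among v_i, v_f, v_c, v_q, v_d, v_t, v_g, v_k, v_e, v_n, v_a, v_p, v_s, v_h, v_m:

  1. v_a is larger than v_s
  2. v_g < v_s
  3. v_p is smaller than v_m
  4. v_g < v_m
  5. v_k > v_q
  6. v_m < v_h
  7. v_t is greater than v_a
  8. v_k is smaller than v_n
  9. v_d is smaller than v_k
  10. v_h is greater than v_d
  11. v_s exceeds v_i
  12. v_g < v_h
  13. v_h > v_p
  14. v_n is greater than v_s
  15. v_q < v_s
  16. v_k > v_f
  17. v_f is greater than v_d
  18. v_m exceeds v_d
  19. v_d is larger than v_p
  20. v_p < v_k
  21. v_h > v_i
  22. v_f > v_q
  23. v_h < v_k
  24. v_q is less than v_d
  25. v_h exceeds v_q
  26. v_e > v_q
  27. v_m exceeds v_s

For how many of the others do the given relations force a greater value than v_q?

10

The elements the relations force above v_q are v_s, v_a, v_d, v_e, v_m, v_t, v_f, v_h, v_k, v_n — no chain reaches any other.
That is 10.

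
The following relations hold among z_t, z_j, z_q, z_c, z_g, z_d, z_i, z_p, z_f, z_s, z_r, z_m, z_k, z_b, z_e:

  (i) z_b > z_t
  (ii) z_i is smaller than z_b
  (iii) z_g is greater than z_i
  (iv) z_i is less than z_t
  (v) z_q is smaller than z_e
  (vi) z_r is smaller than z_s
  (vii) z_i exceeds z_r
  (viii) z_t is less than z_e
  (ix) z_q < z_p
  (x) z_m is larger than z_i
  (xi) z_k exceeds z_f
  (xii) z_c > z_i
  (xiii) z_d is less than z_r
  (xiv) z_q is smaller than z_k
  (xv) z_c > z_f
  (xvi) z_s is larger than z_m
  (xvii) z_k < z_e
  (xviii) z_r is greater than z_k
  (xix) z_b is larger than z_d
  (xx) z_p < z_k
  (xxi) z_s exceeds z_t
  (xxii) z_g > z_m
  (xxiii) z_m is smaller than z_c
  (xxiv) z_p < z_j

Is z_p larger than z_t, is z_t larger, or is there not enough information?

z_t

The relevant relations are z_p < z_k; z_k < z_r; z_r < z_i; z_i < z_t.
Chaining these gives z_p < z_k < z_r < z_i < z_t.
So z_t is larger.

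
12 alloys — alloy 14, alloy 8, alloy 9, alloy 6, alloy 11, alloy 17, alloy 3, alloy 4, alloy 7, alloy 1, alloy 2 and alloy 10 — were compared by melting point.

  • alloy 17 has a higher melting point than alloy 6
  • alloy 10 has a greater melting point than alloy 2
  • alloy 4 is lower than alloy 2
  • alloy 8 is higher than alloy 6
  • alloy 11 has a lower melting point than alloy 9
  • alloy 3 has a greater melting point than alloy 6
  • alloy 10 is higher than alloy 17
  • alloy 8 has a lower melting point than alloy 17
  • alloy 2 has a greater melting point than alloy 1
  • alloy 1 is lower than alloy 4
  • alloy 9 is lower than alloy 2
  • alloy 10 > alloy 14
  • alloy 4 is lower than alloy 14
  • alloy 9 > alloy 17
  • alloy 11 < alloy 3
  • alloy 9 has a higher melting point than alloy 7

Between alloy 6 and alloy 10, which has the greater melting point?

alloy 10

Link the given pairs in sequence: alloy 6 < alloy 8; alloy 8 < alloy 17; alloy 17 < alloy 9; alloy 9 < alloy 2; alloy 2 < alloy 10.
Chaining these gives alloy 6 < alloy 8 < alloy 17 < alloy 9 < alloy 2 < alloy 10.
So alloy 6 < alloy 10; alloy 10 is the higher of the two.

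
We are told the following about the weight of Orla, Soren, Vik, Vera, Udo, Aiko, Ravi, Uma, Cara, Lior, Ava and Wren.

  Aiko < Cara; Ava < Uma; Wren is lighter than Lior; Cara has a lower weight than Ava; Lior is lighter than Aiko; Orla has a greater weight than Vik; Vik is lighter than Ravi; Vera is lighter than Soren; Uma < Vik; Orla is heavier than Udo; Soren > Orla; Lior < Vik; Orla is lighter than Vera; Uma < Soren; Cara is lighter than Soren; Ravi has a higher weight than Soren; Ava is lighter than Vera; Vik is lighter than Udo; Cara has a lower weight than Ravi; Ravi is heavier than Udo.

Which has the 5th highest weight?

Udo

The consecutive relations fix a unique order: Wren < Lior < Aiko < Cara < Ava < Uma < Vik < Udo < Orla < Vera < Soren < Ravi.
The 5th largest is Udo.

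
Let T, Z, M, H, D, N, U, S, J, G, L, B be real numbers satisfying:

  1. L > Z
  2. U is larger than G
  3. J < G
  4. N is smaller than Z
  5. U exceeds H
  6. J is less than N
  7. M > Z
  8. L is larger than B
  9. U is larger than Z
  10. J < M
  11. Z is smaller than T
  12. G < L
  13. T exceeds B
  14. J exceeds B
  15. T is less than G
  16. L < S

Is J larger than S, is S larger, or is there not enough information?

J < N < Z < T < G < L < S, by transitivity through N, Z, T, G, L.
So S is larger.

S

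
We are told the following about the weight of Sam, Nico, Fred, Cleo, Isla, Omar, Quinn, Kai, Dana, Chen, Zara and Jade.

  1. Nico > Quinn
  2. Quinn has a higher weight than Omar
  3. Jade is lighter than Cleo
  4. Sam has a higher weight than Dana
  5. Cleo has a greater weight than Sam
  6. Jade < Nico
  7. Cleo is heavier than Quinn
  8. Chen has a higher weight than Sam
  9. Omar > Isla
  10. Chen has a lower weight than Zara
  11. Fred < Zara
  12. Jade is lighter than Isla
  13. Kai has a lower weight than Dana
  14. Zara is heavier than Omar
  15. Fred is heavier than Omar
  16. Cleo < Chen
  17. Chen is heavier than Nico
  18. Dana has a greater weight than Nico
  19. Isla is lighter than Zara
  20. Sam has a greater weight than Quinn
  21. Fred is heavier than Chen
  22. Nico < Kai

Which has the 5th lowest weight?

Nico

The consecutive relations fix a unique order: Jade < Isla < Omar < Quinn < Nico < Kai < Dana < Sam < Cleo < Chen < Fred < Zara.
The 5th smallest is Nico.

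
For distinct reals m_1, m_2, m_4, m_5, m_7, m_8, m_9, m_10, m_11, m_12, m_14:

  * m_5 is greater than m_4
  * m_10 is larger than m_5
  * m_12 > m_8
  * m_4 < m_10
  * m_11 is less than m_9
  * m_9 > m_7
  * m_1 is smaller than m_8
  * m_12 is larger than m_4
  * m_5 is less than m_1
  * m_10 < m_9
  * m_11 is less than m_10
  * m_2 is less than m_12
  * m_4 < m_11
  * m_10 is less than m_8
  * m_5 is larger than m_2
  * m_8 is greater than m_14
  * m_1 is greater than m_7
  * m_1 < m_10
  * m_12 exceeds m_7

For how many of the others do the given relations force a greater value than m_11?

4

The elements the relations force above m_11 are m_10, m_8, m_12, m_9 — no chain reaches any other.
That is 4.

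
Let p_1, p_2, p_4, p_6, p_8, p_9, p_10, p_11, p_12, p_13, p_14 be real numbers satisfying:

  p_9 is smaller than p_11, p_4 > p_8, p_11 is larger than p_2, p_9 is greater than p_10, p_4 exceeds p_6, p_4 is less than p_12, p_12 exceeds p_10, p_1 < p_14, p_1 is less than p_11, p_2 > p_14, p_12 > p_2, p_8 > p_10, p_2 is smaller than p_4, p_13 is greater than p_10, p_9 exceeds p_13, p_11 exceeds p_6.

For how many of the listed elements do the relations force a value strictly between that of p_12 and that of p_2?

The relations place p_2 below p_12. An element lies strictly between them when it is forced above p_2 and also forced below p_12.
Above p_2: {p_4, p_11}. Below p_12: {p_1, p_14, p_6, p_10, p_8, p_4}.
Intersection: {p_4} — 1.

1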